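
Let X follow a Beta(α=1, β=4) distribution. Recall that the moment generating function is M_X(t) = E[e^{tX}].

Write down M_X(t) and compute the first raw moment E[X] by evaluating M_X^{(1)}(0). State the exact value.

M_X(t) = ₁F₁(1; 5; t)
M′(t) = ₁F₁(2; 6; t)/5

E[X] = M′(0) = 1/5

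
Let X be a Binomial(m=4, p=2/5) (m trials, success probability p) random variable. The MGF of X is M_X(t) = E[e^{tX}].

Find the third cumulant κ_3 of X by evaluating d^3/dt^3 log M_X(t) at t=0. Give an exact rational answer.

M_X(t) = (2*e^(t)/5 + 3/5)^4
K_X(t) = log M_X(t) = 4*log(2*e^(t)/5 + 3/5)
K′(t) = 8*e^(t)/(2*e^(t) + 3)
K′′(t) = 24*e^(t)/(4*e^(2*t) + 12*e^(t) + 9)
K′′′(t) = (-48*e^(2*t) + 72*e^(t))/(8*e^(3*t) + 36*e^(2*t) + 54*e^(t) + 27)

κ_3 = K′′′(0) = 24/125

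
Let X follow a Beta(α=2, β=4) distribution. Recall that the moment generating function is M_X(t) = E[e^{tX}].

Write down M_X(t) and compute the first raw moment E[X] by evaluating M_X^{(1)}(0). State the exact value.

E[X] = M^(1)(0) = 1/3

M_X(t) = ₁F₁(2; 6; t)
M^(1)(t) = ₁F₁(3; 7; t)/3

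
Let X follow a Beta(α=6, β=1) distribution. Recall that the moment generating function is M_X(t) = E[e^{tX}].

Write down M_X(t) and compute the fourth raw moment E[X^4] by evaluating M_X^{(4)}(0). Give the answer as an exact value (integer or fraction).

M_X(t) = ₁F₁(6; 7; t)
M^(4)(t) = 3*₁F₁(10; 11; t)/5

E[X^4] = M^(4)(0) = 3/5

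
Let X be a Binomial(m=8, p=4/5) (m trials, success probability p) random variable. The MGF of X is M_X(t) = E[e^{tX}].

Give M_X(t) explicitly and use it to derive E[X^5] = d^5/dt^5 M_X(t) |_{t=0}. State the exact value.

E[X^5] = d^5M/dt^5 |_{t=0} = 8705056/625

M_X(t) = (4*e^(t)/5 + 1/5)^8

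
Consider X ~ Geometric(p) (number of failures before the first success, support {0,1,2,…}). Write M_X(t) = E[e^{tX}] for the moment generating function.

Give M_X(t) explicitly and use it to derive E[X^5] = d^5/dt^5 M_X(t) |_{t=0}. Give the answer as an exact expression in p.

M_X(t) = p/(-(1 - p)*e^(t) + 1)

E[X^5] = M^(5)(0) = -1 + 31/p - 180/p^2 + 390/p^3 - 360/p^4 + 120/p^5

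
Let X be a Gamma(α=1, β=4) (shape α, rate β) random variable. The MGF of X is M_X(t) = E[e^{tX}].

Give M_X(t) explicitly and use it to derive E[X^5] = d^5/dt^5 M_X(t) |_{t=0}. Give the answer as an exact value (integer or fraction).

E[X^5] = M′′′′′(0) = 15/128

M_X(t) = 4/(4 - t)
M′(t) = 4/(t^2 - 8*t + 16)
M′′(t) = -8/(t^3 - 12*t^2 + 48*t - 64)
M′′′(t) = 24/(t^4 - 16*t^3 + 96*t^2 - 256*t + 256)
M′′′′(t) = -96/(t^5 - 20*t^4 + 160*t^3 - 640*t^2 + 1280*t - 1024)
M′′′′′(t) = 480/(t^6 - 24*t^5 + 240*t^4 - 1280*t^3 + 3840*t^2 - 6144*t + 4096)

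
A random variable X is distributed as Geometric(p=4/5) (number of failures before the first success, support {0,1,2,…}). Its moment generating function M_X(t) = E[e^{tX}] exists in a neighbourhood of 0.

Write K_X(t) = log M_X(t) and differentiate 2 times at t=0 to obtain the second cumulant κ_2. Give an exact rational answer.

κ_2 = K^(2)(0) = 5/16

M_X(t) = 4/(5*(1 - e^(t)/5))
K_X(t) = log M_X(t) = -log(1 - e^(t)/5) - log(5) + 2*log(2)
K^(2)(t) = 5*e^(t)/(e^(2*t) - 10*e^(t) + 25)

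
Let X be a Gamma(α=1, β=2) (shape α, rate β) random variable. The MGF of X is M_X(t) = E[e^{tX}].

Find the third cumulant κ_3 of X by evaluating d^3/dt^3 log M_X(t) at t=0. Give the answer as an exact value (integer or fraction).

κ_3 = K^(3)(0) = 1/4

M_X(t) = 2/(2 - t)
K_X(t) = log M_X(t) = -log(2 - t) + log(2)
K^(3)(t) = -2/(t^3 - 6*t^2 + 12*t - 8)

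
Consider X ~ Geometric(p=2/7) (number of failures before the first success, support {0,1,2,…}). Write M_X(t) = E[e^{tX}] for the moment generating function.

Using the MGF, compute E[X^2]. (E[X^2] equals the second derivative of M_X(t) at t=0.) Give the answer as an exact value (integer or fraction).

M_X(t) = 2/(7*(1 - 5*e^(t)/7))
dM/dt = 10*e^(t)/(25*e^(2*t) - 70*e^(t) + 49)
d^2M/dt^2 = (-50*e^(2*t) - 70*e^(t))/(125*e^(3*t) - 525*e^(2*t) + 735*e^(t) - 343)

E[X^2] = d^2M/dt^2 |_{t=0} = 15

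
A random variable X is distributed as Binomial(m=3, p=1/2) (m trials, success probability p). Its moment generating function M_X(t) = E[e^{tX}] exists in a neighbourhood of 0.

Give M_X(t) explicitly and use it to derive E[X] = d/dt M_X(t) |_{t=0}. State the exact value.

M_X(t) = (e^(t)/2 + 1/2)^3
M′(t) = 3*e^(3*t)/8 + 3*e^(2*t)/4 + 3*e^(t)/8

E[X] = M′(0) = 3/2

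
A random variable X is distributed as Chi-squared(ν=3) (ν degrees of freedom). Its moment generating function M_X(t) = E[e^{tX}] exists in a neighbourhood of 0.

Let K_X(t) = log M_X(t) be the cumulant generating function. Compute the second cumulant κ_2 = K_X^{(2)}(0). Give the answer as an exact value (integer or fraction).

κ_2 = K^(2)(0) = 6

M_X(t) = (1 - 2*t)^(-3/2)
K_X(t) = log M_X(t) = -3*log(1 - 2*t)/2
K^(2)(t) = 6/(4*t^2 - 4*t + 1)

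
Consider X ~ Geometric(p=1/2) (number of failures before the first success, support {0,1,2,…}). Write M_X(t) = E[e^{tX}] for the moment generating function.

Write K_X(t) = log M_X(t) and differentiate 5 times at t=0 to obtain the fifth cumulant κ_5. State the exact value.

M_X(t) = 1/(2*(1 - e^(t)/2))
K_X(t) = log M_X(t) = -log(1 - e^(t)/2) - log(2)
dK/dt = -e^(t)/(e^(t) - 2)
d^2K/dt^2 = 2*e^(t)/(e^(2*t) - 4*e^(t) + 4)
d^3K/dt^3 = (-2*e^(2*t) - 4*e^(t))/(e^(3*t) - 6*e^(2*t) + 12*e^(t) - 8)
d^4K/dt^4 = (2*e^(3*t) + 16*e^(2*t) + 8*e^(t))/(e^(4*t) - 8*e^(3*t) + 24*e^(2*t) - 32*e^(t) + 16)
d^5K/dt^5 = (-2*e^(4*t) - 44*e^(3*t) - 88*e^(2*t) - 16*e^(t))/(e^(5*t) - 10*e^(4*t) + 40*e^(3*t) - 80*e^(2*t) + 80*e^(t) - 32)

κ_5 = d^5K/dt^5 |_{t=0} = 150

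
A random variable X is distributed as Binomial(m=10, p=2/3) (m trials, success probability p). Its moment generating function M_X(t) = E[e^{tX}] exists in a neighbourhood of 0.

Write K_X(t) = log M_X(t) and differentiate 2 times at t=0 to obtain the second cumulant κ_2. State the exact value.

κ_2 = K^(2)(0) = 20/9

M_X(t) = (2*e^(t)/3 + 1/3)^10
K_X(t) = log M_X(t) = 10*log(2*e^(t)/3 + 1/3)
K^(2)(t) = 20*e^(t)/(4*e^(2*t) + 4*e^(t) + 1)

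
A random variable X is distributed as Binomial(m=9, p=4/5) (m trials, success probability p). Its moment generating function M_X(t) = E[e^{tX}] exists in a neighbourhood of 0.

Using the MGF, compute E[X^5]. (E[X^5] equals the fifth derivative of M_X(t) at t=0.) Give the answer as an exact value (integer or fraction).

M_X(t) = (4*e^(t)/5 + 1/5)^9

E[X^5] = d^5M/dt^5 |_{t=0} = 15306516/625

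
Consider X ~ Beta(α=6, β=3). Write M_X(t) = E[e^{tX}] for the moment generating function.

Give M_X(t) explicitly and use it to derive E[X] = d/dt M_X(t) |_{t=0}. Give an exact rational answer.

M_X(t) = ₁F₁(6; 9; t)
dM/dt = 2*₁F₁(7; 10; t)/3

E[X] = dM/dt |_{t=0} = 2/3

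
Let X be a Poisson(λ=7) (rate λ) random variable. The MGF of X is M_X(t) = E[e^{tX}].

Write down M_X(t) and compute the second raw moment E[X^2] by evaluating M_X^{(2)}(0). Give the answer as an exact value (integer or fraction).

E[X^2] = M^(2)(0) = 56

M_X(t) = e^(7*e^(t) - 7)
M^(2)(t) = (49*e^(2*t)*e^(7*e^(t)) + 7*e^(t)*e^(7*e^(t)))*e^(-7)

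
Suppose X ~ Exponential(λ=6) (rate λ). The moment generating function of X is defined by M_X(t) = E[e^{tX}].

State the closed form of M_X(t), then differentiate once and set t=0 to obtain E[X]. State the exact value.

M_X(t) = 6/(6 - t)
M^(1)(t) = 6/(t^2 - 12*t + 36)

E[X] = M^(1)(0) = 1/6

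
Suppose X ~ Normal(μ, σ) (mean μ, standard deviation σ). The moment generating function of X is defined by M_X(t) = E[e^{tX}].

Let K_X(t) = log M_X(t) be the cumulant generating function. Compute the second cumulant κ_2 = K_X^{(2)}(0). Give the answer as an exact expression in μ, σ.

M_X(t) = e^(μ*t + σ^2*t^2/2)
K_X(t) = log M_X(t) = μ*t + σ^2*t^2/2
K^(2)(t) = σ^2

κ_2 = K^(2)(0) = σ^2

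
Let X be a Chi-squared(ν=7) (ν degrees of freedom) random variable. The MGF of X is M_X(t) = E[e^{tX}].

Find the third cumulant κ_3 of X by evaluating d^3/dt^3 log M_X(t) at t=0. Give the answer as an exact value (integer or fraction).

M_X(t) = (1 - 2*t)^(-7/2)
K_X(t) = log M_X(t) = -7*log(1 - 2*t)/2
dK/dt = -7/(2*t - 1)
d^2K/dt^2 = 14/(4*t^2 - 4*t + 1)
d^3K/dt^3 = -56/(8*t^3 - 12*t^2 + 6*t - 1)

κ_3 = d^3K/dt^3 |_{t=0} = 56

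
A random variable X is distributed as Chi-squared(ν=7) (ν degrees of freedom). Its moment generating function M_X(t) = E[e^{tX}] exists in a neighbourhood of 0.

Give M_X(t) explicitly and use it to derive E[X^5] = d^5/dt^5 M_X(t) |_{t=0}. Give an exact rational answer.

E[X^5] = M′′′′′(0) = 135135

M_X(t) = (1 - 2*t)^(-7/2)
M′(t) = 7/(16*t^4*√(1 - 2*t) - 32*t^3*√(1 - 2*t) + 24*t^2*√(1 - 2*t) - 8*t*√(1 - 2*t) + √(1 - 2*t))
M′′(t) = -63/(32*t^5*√(1 - 2*t) - 80*t^4*√(1 - 2*t) + 80*t^3*√(1 - 2*t) - 40*t^2*√(1 - 2*t) + 10*t*√(1 - 2*t) - √(1 - 2*t))
M′′′(t) = 693/(64*t^6*√(1 - 2*t) - 192*t^5*√(1 - 2*t) + 240*t^4*√(1 - 2*t) - 160*t^3*√(1 - 2*t) + 60*t^2*√(1 - 2*t) - 12*t*√(1 - 2*t) + √(1 - 2*t))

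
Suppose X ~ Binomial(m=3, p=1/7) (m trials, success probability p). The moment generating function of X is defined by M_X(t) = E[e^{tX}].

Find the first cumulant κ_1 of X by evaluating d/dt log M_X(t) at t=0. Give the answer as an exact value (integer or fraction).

κ_1 = K′(0) = 3/7

M_X(t) = (e^(t)/7 + 6/7)^3
K_X(t) = log M_X(t) = 3*log(e^(t)/7 + 6/7)
K′(t) = 3*e^(t)/(e^(t) + 6)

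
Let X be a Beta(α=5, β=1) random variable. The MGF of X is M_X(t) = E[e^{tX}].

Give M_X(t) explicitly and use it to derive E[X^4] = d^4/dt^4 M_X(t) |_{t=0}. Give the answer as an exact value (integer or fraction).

E[X^4] = D^4[M](0) = 5/9

M_X(t) = ₁F₁(5; 6; t)
D^4[M](t) = 5*₁F₁(9; 10; t)/9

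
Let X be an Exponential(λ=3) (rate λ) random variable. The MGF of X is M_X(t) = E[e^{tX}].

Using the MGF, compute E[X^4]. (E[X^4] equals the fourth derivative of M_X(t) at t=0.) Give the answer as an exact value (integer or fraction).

E[X^4] = D^4[M](0) = 8/27

M_X(t) = 3/(3 - t)
D^4[M](t) = -72/(t^5 - 15*t^4 + 90*t^3 - 270*t^2 + 405*t - 243)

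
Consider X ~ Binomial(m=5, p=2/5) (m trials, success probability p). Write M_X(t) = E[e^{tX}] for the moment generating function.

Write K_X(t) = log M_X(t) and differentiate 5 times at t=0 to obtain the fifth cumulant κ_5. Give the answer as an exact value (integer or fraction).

κ_5 = K′′′′′(0) = -282/625

M_X(t) = (2*e^(t)/5 + 3/5)^5
K_X(t) = log M_X(t) = 5*log(2*e^(t)/5 + 3/5)
K′(t) = 10*e^(t)/(2*e^(t) + 3)
K′′(t) = 30*e^(t)/(4*e^(2*t) + 12*e^(t) + 9)
K′′′(t) = (-60*e^(2*t) + 90*e^(t))/(8*e^(3*t) + 36*e^(2*t) + 54*e^(t) + 27)
K′′′′(t) = (120*e^(3*t) - 720*e^(2*t) + 270*e^(t))/(16*e^(4*t) + 96*e^(3*t) + 216*e^(2*t) + 216*e^(t) + 81)
K′′′′′(t) = (-240*e^(4*t) + 3960*e^(3*t) - 5940*e^(2*t) + 810*e^(t))/(32*e^(5*t) + 240*e^(4*t) + 720*e^(3*t) + 1080*e^(2*t) + 810*e^(t) + 243)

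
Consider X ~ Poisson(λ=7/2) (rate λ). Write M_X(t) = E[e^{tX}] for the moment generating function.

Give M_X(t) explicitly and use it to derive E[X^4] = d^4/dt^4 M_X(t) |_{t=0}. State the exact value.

E[X^4] = M′′′′(0) = 7945/16

M_X(t) = e^(7*e^(t)/2 - 7/2)
M′(t) = 7*e^(-7/2)*e^(t)*e^(7*e^(t)/2)/2
M′′(t) = (49*e^(2*t)*e^(7*e^(t)/2) + 14*e^(t)*e^(7*e^(t)/2))*e^(-7/2)/4
M′′′(t) = (343*e^(3*t)*e^(7*e^(t)/2) + 294*e^(2*t)*e^(7*e^(t)/2) + 28*e^(t)*e^(7*e^(t)/2))*e^(-7/2)/8
M′′′′(t) = (2401*e^(4*t)*e^(7*e^(t)/2) + 4116*e^(3*t)*e^(7*e^(t)/2) + 1372*e^(2*t)*e^(7*e^(t)/2) + 56*e^(t)*e^(7*e^(t)/2))*e^(-7/2)/16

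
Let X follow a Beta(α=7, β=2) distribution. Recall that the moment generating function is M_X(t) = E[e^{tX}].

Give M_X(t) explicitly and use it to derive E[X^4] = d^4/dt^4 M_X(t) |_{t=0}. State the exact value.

M_X(t) = ₁F₁(7; 9; t)
dM/dt = 7*₁F₁(8; 10; t)/9
d^2M/dt^2 = 28*₁F₁(9; 11; t)/45
d^3M/dt^3 = 28*₁F₁(10; 12; t)/55
d^4M/dt^4 = 14*₁F₁(11; 13; t)/33

E[X^4] = d^4M/dt^4 |_{t=0} = 14/33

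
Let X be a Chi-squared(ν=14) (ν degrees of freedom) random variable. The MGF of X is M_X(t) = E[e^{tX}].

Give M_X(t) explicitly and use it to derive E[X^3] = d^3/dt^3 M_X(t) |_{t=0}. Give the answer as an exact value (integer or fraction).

E[X^3] = D^3[M](0) = 4032

M_X(t) = (1 - 2*t)^(-7)
D^3[M](t) = 4032/(1024*t^10 - 5120*t^9 + 11520*t^8 - 15360*t^7 + 13440*t^6 - 8064*t^5 + 3360*t^4 - 960*t^3 + 180*t^2 - 20*t + 1)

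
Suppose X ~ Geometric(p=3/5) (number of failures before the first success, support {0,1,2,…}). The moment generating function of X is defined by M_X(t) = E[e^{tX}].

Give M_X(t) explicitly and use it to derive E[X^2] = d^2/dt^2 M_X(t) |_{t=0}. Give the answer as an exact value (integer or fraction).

E[X^2] = M′′(0) = 14/9

M_X(t) = 3/(5*(1 - 2*e^(t)/5))
M′(t) = 6*e^(t)/(4*e^(2*t) - 20*e^(t) + 25)
M′′(t) = (-12*e^(2*t) - 30*e^(t))/(8*e^(3*t) - 60*e^(2*t) + 150*e^(t) - 125)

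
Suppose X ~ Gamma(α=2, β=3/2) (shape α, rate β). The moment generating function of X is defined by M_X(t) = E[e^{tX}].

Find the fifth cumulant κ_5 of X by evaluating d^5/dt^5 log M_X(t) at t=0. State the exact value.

M_X(t) = 9/(4*(3/2 - t)^2)
K_X(t) = log M_X(t) = -2*log(3/2 - t) - 2*log(2) + 2*log(3)
K^(5)(t) = -1536/(32*t^5 - 240*t^4 + 720*t^3 - 1080*t^2 + 810*t - 243)

κ_5 = K^(5)(0) = 512/81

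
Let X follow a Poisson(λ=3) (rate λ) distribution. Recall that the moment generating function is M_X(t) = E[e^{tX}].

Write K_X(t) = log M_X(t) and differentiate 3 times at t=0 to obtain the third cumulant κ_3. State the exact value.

κ_3 = D^3[K](0) = 3

M_X(t) = e^(3*e^(t) - 3)
K_X(t) = log M_X(t) = 3*e^(t) - 3
D^3[K](t) = 3*e^(t)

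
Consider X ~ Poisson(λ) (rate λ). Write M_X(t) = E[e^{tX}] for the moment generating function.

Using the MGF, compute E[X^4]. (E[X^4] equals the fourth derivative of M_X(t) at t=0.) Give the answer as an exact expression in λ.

E[X^4] = D^4[M](0) = λ*(λ^3 + 6*λ^2 + 7*λ + 1)

M_X(t) = e^(λ*(e^(t) - 1))
D^4[M](t) = (λ^4*e^(4*t)*e^(λ*e^(t)) + 6*λ^3*e^(3*t)*e^(λ*e^(t)) + 7*λ^2*e^(2*t)*e^(λ*e^(t)) + λ*e^(t)*e^(λ*e^(t)))*e^(-λ)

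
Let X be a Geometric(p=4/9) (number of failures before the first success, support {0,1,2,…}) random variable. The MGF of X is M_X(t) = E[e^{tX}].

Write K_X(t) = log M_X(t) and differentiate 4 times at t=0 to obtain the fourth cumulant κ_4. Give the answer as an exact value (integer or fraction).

M_X(t) = 4/(9*(1 - 5*e^(t)/9))
K_X(t) = log M_X(t) = -log(1 - 5*e^(t)/9) - 2*log(3) + 2*log(2)
K′(t) = -5*e^(t)/(5*e^(t) - 9)
K′′(t) = 45*e^(t)/(25*e^(2*t) - 90*e^(t) + 81)
K′′′(t) = (-225*e^(2*t) - 405*e^(t))/(125*e^(3*t) - 675*e^(2*t) + 1215*e^(t) - 729)
K′′′′(t) = (1125*e^(3*t) + 8100*e^(2*t) + 3645*e^(t))/(625*e^(4*t) - 4500*e^(3*t) + 12150*e^(2*t) - 14580*e^(t) + 6561)

κ_4 = K′′′′(0) = 6435/128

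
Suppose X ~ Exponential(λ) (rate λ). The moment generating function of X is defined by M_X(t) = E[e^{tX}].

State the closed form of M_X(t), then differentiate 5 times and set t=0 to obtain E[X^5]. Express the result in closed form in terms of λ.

M_X(t) = λ/(λ - t)
M^(5)(t) = 120*λ/(λ^6 - 6*λ^5*t + 15*λ^4*t^2 - 20*λ^3*t^3 + 15*λ^2*t^4 - 6*λ*t^5 + t^6)

E[X^5] = M^(5)(0) = 120/λ^5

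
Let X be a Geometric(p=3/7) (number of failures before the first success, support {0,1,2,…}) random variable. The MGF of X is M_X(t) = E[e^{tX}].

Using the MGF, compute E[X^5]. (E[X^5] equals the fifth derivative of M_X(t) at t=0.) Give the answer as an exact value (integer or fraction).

M_X(t) = 3/(7*(1 - 4*e^(t)/7))
dM/dt = 12*e^(t)/(16*e^(2*t) - 56*e^(t) + 49)
d^2M/dt^2 = (-48*e^(2*t) - 84*e^(t))/(64*e^(3*t) - 336*e^(2*t) + 588*e^(t) - 343)
d^3M/dt^3 = (192*e^(3*t) + 1344*e^(2*t) + 588*e^(t))/(256*e^(4*t) - 1792*e^(3*t) + 4704*e^(2*t) - 5488*e^(t) + 2401)
d^4M/dt^4 = (-768*e^(4*t) - 14784*e^(3*t) - 25872*e^(2*t) - 4116*e^(t))/(1024*e^(5*t) - 8960*e^(4*t) + 31360*e^(3*t) - 54880*e^(2*t) + 48020*e^(t) - 16807)

E[X^5] = d^5M/dt^5 |_{t=0} = 135628/81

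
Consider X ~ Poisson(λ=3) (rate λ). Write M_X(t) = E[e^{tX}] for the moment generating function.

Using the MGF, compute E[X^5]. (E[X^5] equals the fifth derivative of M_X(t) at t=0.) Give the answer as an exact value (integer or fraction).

M_X(t) = e^(3*e^(t) - 3)
M′(t) = 3*e^(-3)*e^(t)*e^(3*e^(t))
M′′(t) = (9*e^(2*t)*e^(3*e^(t)) + 3*e^(t)*e^(3*e^(t)))*e^(-3)
M′′′(t) = (27*e^(3*t)*e^(3*e^(t)) + 27*e^(2*t)*e^(3*e^(t)) + 3*e^(t)*e^(3*e^(t)))*e^(-3)
M′′′′(t) = (81*e^(4*t)*e^(3*e^(t)) + 162*e^(3*t)*e^(3*e^(t)) + 63*e^(2*t)*e^(3*e^(t)) + 3*e^(t)*e^(3*e^(t)))*e^(-3)
M′′′′′(t) = (243*e^(5*t)*e^(3*e^(t)) + 810*e^(4*t)*e^(3*e^(t)) + 675*e^(3*t)*e^(3*e^(t)) + 135*e^(2*t)*e^(3*e^(t)) + 3*e^(t)*e^(3*e^(t)))*e^(-3)

E[X^5] = M′′′′′(0) = 1866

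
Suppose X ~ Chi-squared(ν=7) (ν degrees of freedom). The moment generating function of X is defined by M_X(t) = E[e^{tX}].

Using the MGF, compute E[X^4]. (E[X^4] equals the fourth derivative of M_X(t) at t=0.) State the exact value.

E[X^4] = D^4[M](0) = 9009

M_X(t) = (1 - 2*t)^(-7/2)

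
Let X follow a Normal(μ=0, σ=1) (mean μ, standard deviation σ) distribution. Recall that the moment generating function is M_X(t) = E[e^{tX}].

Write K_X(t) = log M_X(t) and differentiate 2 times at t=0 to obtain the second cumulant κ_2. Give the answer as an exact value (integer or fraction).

κ_2 = K′′(0) = 1

M_X(t) = e^(t^2/2)
K_X(t) = log M_X(t) = t^2/2
K′(t) = t
K′′(t) = 1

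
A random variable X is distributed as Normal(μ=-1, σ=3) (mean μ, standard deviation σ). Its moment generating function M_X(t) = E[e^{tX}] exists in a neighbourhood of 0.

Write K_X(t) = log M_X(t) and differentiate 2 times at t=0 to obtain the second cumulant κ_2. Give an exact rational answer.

κ_2 = d^2K/dt^2 |_{t=0} = 9

M_X(t) = e^(9*t^2/2 - t)
K_X(t) = log M_X(t) = 9*t^2/2 - t
dK/dt = 9*t - 1
d^2K/dt^2 = 9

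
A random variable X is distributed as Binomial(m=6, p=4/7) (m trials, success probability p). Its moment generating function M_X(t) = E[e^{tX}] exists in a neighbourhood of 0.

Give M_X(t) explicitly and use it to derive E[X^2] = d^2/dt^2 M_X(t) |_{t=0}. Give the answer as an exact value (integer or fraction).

M_X(t) = (4*e^(t)/7 + 3/7)^6
M′(t) = 24576*e^(6*t)/117649 + 92160*e^(5*t)/117649 + 138240*e^(4*t)/117649 + 103680*e^(3*t)/117649 + 38880*e^(2*t)/117649 + 5832*e^(t)/117649
M′′(t) = 147456*e^(6*t)/117649 + 460800*e^(5*t)/117649 + 552960*e^(4*t)/117649 + 311040*e^(3*t)/117649 + 77760*e^(2*t)/117649 + 5832*e^(t)/117649

E[X^2] = M′′(0) = 648/49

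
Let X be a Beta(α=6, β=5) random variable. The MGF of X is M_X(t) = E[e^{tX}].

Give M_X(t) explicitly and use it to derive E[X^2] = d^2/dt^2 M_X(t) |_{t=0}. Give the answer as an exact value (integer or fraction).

E[X^2] = M^(2)(0) = 7/22

M_X(t) = ₁F₁(6; 11; t)
M^(2)(t) = 7*₁F₁(8; 13; t)/22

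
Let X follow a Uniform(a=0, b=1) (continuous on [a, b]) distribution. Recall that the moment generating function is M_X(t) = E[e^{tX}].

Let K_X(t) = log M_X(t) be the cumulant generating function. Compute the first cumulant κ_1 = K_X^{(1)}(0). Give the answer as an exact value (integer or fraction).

M_X(t) = (e^(t) - 1)/t
K_X(t) = log M_X(t) = -log(t) + log(e^(t) - 1)
K′(t) = (t*e^(t) - e^(t) + 1)/(t*e^(t) - t)

κ_1 = K′(0) = 1/2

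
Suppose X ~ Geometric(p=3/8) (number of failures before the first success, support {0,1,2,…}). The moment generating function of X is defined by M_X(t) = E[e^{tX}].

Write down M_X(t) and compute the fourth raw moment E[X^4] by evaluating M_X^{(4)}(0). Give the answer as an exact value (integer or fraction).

M_X(t) = 3/(8*(1 - 5*e^(t)/8))
M^(4)(t) = (-1875*e^(4*t) - 33000*e^(3*t) - 52800*e^(2*t) - 7680*e^(t))/(3125*e^(5*t) - 25000*e^(4*t) + 80000*e^(3*t) - 128000*e^(2*t) + 102400*e^(t) - 32768)

E[X^4] = M^(4)(0) = 10595/27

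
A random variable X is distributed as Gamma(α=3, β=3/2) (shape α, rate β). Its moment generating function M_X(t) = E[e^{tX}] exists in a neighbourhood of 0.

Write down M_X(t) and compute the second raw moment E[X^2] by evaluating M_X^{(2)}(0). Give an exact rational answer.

M_X(t) = 27/(8*(3/2 - t)^3)
D^2[M](t) = -1296/(32*t^5 - 240*t^4 + 720*t^3 - 1080*t^2 + 810*t - 243)

E[X^2] = D^2[M](0) = 16/3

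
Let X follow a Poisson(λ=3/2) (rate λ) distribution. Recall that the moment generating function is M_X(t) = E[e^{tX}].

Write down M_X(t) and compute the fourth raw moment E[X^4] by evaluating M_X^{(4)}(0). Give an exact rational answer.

E[X^4] = M′′′′(0) = 681/16

M_X(t) = e^(3*e^(t)/2 - 3/2)
M′(t) = 3*e^(-3/2)*e^(t)*e^(3*e^(t)/2)/2
M′′(t) = (9*e^(2*t)*e^(3*e^(t)/2) + 6*e^(t)*e^(3*e^(t)/2))*e^(-3/2)/4
M′′′(t) = (27*e^(3*t)*e^(3*e^(t)/2) + 54*e^(2*t)*e^(3*e^(t)/2) + 12*e^(t)*e^(3*e^(t)/2))*e^(-3/2)/8
M′′′′(t) = (81*e^(4*t)*e^(3*e^(t)/2) + 324*e^(3*t)*e^(3*e^(t)/2) + 252*e^(2*t)*e^(3*e^(t)/2) + 24*e^(t)*e^(3*e^(t)/2))*e^(-3/2)/16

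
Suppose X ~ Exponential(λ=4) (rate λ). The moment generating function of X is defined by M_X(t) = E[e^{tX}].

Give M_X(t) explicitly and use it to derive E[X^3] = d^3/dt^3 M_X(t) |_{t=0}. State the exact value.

E[X^3] = M^(3)(0) = 3/32

M_X(t) = 4/(4 - t)
M^(3)(t) = 24/(t^4 - 16*t^3 + 96*t^2 - 256*t + 256)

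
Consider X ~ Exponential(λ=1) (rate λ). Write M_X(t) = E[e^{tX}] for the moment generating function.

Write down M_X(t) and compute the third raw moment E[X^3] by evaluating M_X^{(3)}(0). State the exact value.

E[X^3] = M′′′(0) = 6

M_X(t) = 1/(1 - t)
M′(t) = 1/(t^2 - 2*t + 1)
M′′(t) = -2/(t^3 - 3*t^2 + 3*t - 1)
M′′′(t) = 6/(t^4 - 4*t^3 + 6*t^2 - 4*t + 1)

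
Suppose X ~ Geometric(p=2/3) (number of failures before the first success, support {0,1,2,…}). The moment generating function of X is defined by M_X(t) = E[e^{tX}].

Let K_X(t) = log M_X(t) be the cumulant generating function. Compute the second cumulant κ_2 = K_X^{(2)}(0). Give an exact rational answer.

κ_2 = K^(2)(0) = 3/4

M_X(t) = 2/(3*(1 - e^(t)/3))
K_X(t) = log M_X(t) = -log(1 - e^(t)/3) - log(3) + log(2)
K^(2)(t) = 3*e^(t)/(e^(2*t) - 6*e^(t) + 9)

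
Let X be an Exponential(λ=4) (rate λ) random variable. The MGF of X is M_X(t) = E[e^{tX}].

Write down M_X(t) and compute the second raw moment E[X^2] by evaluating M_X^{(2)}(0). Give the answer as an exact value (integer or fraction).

M_X(t) = 4/(4 - t)
M′(t) = 4/(t^2 - 8*t + 16)
M′′(t) = -8/(t^3 - 12*t^2 + 48*t - 64)

E[X^2] = M′′(0) = 1/8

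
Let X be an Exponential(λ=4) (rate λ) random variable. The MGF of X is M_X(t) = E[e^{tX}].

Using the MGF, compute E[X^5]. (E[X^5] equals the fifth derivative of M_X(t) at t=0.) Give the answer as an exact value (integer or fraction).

E[X^5] = D^5[M](0) = 15/128

M_X(t) = 4/(4 - t)
D^5[M](t) = 480/(t^6 - 24*t^5 + 240*t^4 - 1280*t^3 + 3840*t^2 - 6144*t + 4096)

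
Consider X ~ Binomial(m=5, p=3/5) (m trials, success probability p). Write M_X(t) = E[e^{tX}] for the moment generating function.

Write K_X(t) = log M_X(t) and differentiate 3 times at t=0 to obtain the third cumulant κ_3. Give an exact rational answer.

M_X(t) = (3*e^(t)/5 + 2/5)^5
K_X(t) = log M_X(t) = 5*log(3*e^(t)/5 + 2/5)
dK/dt = 15*e^(t)/(3*e^(t) + 2)
d^2K/dt^2 = 30*e^(t)/(9*e^(2*t) + 12*e^(t) + 4)
d^3K/dt^3 = (-90*e^(2*t) + 60*e^(t))/(27*e^(3*t) + 54*e^(2*t) + 36*e^(t) + 8)

κ_3 = d^3K/dt^3 |_{t=0} = -6/25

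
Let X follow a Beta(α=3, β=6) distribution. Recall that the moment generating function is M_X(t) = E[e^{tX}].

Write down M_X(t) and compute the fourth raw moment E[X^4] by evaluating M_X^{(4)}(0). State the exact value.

M_X(t) = ₁F₁(3; 9; t)
D^4[M](t) = ₁F₁(7; 13; t)/33

E[X^4] = D^4[M](0) = 1/33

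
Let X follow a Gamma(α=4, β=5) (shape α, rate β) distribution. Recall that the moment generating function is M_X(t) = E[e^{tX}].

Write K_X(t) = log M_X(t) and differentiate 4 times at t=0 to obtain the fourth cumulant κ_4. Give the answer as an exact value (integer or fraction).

κ_4 = d^4K/dt^4 |_{t=0} = 24/625

M_X(t) = 625/(5 - t)^4
K_X(t) = log M_X(t) = -4*log(5 - t) + 4*log(5)
dK/dt = -4/(t - 5)
d^2K/dt^2 = 4/(t^2 - 10*t + 25)
d^3K/dt^3 = -8/(t^3 - 15*t^2 + 75*t - 125)
d^4K/dt^4 = 24/(t^4 - 20*t^3 + 150*t^2 - 500*t + 625)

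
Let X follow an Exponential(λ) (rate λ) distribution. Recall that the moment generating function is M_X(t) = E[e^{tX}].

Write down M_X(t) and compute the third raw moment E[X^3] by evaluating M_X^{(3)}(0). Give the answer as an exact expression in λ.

E[X^3] = D^3[M](0) = 6/λ^3

M_X(t) = λ/(λ - t)
D^3[M](t) = 6*λ/(λ^4 - 4*λ^3*t + 6*λ^2*t^2 - 4*λ*t^3 + t^4)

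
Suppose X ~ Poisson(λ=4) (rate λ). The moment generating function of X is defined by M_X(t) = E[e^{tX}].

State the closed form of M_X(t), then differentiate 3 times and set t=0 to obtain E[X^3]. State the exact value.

M_X(t) = e^(4*e^(t) - 4)
D^3[M](t) = (64*e^(3*t)*e^(4*e^(t)) + 48*e^(2*t)*e^(4*e^(t)) + 4*e^(t)*e^(4*e^(t)))*e^(-4)

E[X^3] = D^3[M](0) = 116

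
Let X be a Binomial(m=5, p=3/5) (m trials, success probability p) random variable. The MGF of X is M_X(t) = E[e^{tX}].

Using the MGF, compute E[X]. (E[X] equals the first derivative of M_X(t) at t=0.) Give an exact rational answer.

E[X] = M^(1)(0) = 3

M_X(t) = (3*e^(t)/5 + 2/5)^5
M^(1)(t) = 243*e^(5*t)/625 + 648*e^(4*t)/625 + 648*e^(3*t)/625 + 288*e^(2*t)/625 + 48*e^(t)/625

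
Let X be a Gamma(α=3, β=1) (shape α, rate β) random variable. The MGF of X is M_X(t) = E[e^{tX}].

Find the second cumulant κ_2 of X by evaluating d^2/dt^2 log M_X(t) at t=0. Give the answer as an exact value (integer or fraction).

M_X(t) = (1 - t)^(-3)
K_X(t) = log M_X(t) = -3*log(1 - t)
dK/dt = -3/(t - 1)
d^2K/dt^2 = 3/(t^2 - 2*t + 1)

κ_2 = d^2K/dt^2 |_{t=0} = 3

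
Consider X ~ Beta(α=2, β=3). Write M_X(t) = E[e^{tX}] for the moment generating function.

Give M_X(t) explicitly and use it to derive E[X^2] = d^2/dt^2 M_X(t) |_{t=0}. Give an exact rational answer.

M_X(t) = ₁F₁(2; 5; t)
dM/dt = 2*₁F₁(3; 6; t)/5
d^2M/dt^2 = ₁F₁(4; 7; t)/5

E[X^2] = d^2M/dt^2 |_{t=0} = 1/5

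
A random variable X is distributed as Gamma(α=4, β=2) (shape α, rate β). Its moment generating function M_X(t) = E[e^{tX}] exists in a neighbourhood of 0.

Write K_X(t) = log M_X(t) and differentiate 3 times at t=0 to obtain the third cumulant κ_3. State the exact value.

M_X(t) = 16/(2 - t)^4
K_X(t) = log M_X(t) = -4*log(2 - t) + 4*log(2)
K^(3)(t) = -8/(t^3 - 6*t^2 + 12*t - 8)

κ_3 = K^(3)(0) = 1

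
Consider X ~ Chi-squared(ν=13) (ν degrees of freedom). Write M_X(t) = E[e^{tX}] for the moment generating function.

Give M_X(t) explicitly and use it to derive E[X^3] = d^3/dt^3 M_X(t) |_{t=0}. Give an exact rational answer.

E[X^3] = d^3M/dt^3 |_{t=0} = 3315

M_X(t) = (1 - 2*t)^(-13/2)
dM/dt = -13/(128*t^7*√(1 - 2*t) - 448*t^6*√(1 - 2*t) + 672*t^5*√(1 - 2*t) - 560*t^4*√(1 - 2*t) + 280*t^3*√(1 - 2*t) - 84*t^2*√(1 - 2*t) + 14*t*√(1 - 2*t) - √(1 - 2*t))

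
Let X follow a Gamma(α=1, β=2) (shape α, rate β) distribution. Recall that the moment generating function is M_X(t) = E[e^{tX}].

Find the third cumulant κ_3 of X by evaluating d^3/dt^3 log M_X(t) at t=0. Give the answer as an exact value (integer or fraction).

M_X(t) = 2/(2 - t)
K_X(t) = log M_X(t) = -log(2 - t) + log(2)
K^(3)(t) = -2/(t^3 - 6*t^2 + 12*t - 8)

κ_3 = K^(3)(0) = 1/4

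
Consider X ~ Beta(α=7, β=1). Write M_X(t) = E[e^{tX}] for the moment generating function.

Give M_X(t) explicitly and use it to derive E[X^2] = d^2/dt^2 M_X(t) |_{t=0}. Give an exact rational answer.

E[X^2] = M′′(0) = 7/9

M_X(t) = ₁F₁(7; 8; t)
M′(t) = 7*₁F₁(8; 9; t)/8
M′′(t) = 7*₁F₁(9; 10; t)/9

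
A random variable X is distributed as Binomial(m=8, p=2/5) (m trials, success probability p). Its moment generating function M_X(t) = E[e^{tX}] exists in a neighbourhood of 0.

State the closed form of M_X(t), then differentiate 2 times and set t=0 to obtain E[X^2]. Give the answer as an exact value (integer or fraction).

E[X^2] = D^2[M](0) = 304/25

M_X(t) = (2*e^(t)/5 + 3/5)^8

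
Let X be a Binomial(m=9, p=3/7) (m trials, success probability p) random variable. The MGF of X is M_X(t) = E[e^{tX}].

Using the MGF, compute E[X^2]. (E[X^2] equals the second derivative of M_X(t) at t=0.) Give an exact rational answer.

E[X^2] = M^(2)(0) = 837/49

M_X(t) = (3*e^(t)/7 + 4/7)^9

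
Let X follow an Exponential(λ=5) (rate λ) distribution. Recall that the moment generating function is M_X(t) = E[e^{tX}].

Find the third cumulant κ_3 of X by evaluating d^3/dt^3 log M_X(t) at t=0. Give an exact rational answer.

M_X(t) = 5/(5 - t)
K_X(t) = log M_X(t) = -log(5 - t) + log(5)
D^3[K](t) = -2/(t^3 - 15*t^2 + 75*t - 125)

κ_3 = D^3[K](0) = 2/125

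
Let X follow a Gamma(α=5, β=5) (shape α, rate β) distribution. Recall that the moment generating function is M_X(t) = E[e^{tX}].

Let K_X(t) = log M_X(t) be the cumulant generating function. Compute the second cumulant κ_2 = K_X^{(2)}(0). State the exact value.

M_X(t) = 3125/(5 - t)^5
K_X(t) = log M_X(t) = -5*log(5 - t) + 5*log(5)
D^2[K](t) = 5/(t^2 - 10*t + 25)

κ_2 = D^2[K](0) = 1/5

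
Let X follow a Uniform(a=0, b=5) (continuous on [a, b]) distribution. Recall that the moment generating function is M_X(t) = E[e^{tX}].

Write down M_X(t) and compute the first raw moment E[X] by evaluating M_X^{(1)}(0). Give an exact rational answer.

E[X] = M^(1)(0) = 5/2

M_X(t) = (e^(5*t) - 1)/(5*t)
M^(1)(t) = (5*t*e^(5*t) - e^(5*t) + 1)/(5*t^2)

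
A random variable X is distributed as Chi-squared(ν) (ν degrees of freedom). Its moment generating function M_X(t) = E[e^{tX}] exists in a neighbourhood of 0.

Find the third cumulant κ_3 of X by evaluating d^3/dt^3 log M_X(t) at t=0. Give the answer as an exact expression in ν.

M_X(t) = (1 - 2*t)^(-ν/2)
K_X(t) = log M_X(t) = -ν*log(1 - 2*t)/2
D^3[K](t) = -8*ν/(8*t^3 - 12*t^2 + 6*t - 1)

κ_3 = D^3[K](0) = 8*ν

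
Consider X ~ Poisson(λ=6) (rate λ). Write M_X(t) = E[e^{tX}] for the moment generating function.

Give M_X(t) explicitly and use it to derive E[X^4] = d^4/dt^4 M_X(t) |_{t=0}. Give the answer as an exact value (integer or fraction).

E[X^4] = M^(4)(0) = 2850

M_X(t) = e^(6*e^(t) - 6)
M^(4)(t) = (1296*e^(4*t)*e^(6*e^(t)) + 1296*e^(3*t)*e^(6*e^(t)) + 252*e^(2*t)*e^(6*e^(t)) + 6*e^(t)*e^(6*e^(t)))*e^(-6)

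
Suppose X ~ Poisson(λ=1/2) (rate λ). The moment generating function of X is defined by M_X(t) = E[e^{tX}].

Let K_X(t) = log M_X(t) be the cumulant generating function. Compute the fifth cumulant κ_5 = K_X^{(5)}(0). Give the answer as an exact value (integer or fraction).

κ_5 = K′′′′′(0) = 1/2

M_X(t) = e^(e^(t)/2 - 1/2)
K_X(t) = log M_X(t) = e^(t)/2 - 1/2
K′(t) = e^(t)/2
K′′(t) = e^(t)/2
K′′′(t) = e^(t)/2
K′′′′(t) = e^(t)/2
K′′′′′(t) = e^(t)/2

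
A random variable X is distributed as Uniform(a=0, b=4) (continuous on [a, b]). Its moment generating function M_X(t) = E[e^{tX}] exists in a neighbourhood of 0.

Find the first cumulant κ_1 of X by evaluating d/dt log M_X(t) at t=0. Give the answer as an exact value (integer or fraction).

M_X(t) = (e^(4*t) - 1)/(4*t)
K_X(t) = log M_X(t) = -log(t) + log(e^(4*t) - 1) - 2*log(2)
dK/dt = (4*t*e^(4*t) - e^(4*t) + 1)/(t*e^(4*t) - t)

κ_1 = dK/dt |_{t=0} = 2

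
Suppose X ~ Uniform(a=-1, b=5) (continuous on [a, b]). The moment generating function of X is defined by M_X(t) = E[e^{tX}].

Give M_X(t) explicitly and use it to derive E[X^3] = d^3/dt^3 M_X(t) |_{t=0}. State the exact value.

M_X(t) = (e^(5*t) - e^(-t))/(6*t)
dM/dt = (5*t*e^(6*t) + t - e^(6*t) + 1)*e^(-t)/(6*t^2)
d^2M/dt^2 = (25*t^2*e^(6*t) - t^2 - 10*t*e^(6*t) - 2*t + 2*e^(6*t) - 2)*e^(-t)/(6*t^3)
d^3M/dt^3 = (125*t^3*e^(6*t) + t^3 - 75*t^2*e^(6*t) + 3*t^2 + 30*t*e^(6*t) + 6*t - 6*e^(6*t) + 6)*e^(-t)/(6*t^4)

E[X^3] = d^3M/dt^3 |_{t=0} = 26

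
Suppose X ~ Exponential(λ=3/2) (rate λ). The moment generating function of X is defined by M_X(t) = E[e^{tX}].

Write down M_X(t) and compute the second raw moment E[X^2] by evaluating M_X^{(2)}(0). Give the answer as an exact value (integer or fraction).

E[X^2] = d^2M/dt^2 |_{t=0} = 8/9

M_X(t) = 3/(2*(3/2 - t))
dM/dt = 6/(4*t^2 - 12*t + 9)
d^2M/dt^2 = -24/(8*t^3 - 36*t^2 + 54*t - 27)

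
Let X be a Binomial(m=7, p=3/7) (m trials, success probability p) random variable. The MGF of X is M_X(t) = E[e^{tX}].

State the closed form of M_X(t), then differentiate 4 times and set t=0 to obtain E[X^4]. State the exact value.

E[X^4] = d^4M/dt^4 |_{t=0} = 63291/343

M_X(t) = (3*e^(t)/7 + 4/7)^7
dM/dt = 2187*e^(7*t)/117649 + 17496*e^(6*t)/117649 + 58320*e^(5*t)/117649 + 103680*e^(4*t)/117649 + 103680*e^(3*t)/117649 + 55296*e^(2*t)/117649 + 12288*e^(t)/117649
d^2M/dt^2 = 2187*e^(7*t)/16807 + 104976*e^(6*t)/117649 + 291600*e^(5*t)/117649 + 414720*e^(4*t)/117649 + 311040*e^(3*t)/117649 + 110592*e^(2*t)/117649 + 12288*e^(t)/117649
d^3M/dt^3 = 2187*e^(7*t)/2401 + 629856*e^(6*t)/117649 + 1458000*e^(5*t)/117649 + 1658880*e^(4*t)/117649 + 933120*e^(3*t)/117649 + 221184*e^(2*t)/117649 + 12288*e^(t)/117649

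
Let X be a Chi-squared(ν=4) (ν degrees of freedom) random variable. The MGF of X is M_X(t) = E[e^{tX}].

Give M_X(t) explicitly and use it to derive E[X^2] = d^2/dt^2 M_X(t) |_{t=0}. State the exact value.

E[X^2] = d^2M/dt^2 |_{t=0} = 24

M_X(t) = (1 - 2*t)^(-2)
dM/dt = -4/(8*t^3 - 12*t^2 + 6*t - 1)
d^2M/dt^2 = 24/(16*t^4 - 32*t^3 + 24*t^2 - 8*t + 1)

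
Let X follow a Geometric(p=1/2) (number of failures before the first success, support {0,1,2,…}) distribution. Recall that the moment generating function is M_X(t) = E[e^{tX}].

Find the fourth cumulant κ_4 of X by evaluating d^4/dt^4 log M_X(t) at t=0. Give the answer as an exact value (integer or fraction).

M_X(t) = 1/(2*(1 - e^(t)/2))
K_X(t) = log M_X(t) = -log(1 - e^(t)/2) - log(2)
dK/dt = -e^(t)/(e^(t) - 2)
d^2K/dt^2 = 2*e^(t)/(e^(2*t) - 4*e^(t) + 4)
d^3K/dt^3 = (-2*e^(2*t) - 4*e^(t))/(e^(3*t) - 6*e^(2*t) + 12*e^(t) - 8)
d^4K/dt^4 = (2*e^(3*t) + 16*e^(2*t) + 8*e^(t))/(e^(4*t) - 8*e^(3*t) + 24*e^(2*t) - 32*e^(t) + 16)

κ_4 = d^4K/dt^4 |_{t=0} = 26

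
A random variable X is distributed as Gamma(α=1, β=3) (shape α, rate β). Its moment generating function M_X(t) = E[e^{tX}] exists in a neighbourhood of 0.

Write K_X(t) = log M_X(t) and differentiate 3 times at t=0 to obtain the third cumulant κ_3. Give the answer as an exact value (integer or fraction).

M_X(t) = 3/(3 - t)
K_X(t) = log M_X(t) = -log(3 - t) + log(3)
K^(3)(t) = -2/(t^3 - 9*t^2 + 27*t - 27)

κ_3 = K^(3)(0) = 2/27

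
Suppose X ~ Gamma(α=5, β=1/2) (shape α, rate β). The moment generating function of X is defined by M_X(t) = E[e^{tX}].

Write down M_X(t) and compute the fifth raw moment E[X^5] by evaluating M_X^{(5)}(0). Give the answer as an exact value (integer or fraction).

M_X(t) = 1/(32*(1/2 - t)^5)
D^5[M](t) = 483840/(1024*t^10 - 5120*t^9 + 11520*t^8 - 15360*t^7 + 13440*t^6 - 8064*t^5 + 3360*t^4 - 960*t^3 + 180*t^2 - 20*t + 1)

E[X^5] = D^5[M](0) = 483840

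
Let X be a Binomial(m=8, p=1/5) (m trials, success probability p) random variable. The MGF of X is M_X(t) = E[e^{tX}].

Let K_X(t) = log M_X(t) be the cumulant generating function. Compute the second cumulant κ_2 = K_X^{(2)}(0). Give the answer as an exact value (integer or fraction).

M_X(t) = (e^(t)/5 + 4/5)^8
K_X(t) = log M_X(t) = 8*log(e^(t)/5 + 4/5)
K^(2)(t) = 32*e^(t)/(e^(2*t) + 8*e^(t) + 16)

κ_2 = K^(2)(0) = 32/25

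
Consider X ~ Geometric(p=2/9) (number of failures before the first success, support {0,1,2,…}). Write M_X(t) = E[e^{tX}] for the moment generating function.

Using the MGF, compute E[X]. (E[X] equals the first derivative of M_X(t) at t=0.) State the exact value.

E[X] = D[M](0) = 7/2

M_X(t) = 2/(9*(1 - 7*e^(t)/9))
D[M](t) = 14*e^(t)/(49*e^(2*t) - 126*e^(t) + 81)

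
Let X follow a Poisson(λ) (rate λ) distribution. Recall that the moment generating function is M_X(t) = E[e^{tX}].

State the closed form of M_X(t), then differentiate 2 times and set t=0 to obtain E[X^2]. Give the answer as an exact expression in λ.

M_X(t) = e^(λ*(e^(t) - 1))
M^(2)(t) = (λ^2*e^(2*t)*e^(λ*e^(t)) + λ*e^(t)*e^(λ*e^(t)))*e^(-λ)

E[X^2] = M^(2)(0) = λ*(λ + 1)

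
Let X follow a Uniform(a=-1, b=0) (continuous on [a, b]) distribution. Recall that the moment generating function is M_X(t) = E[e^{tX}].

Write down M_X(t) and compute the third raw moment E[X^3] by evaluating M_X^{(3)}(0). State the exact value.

E[X^3] = d^3M/dt^3 |_{t=0} = -1/4

M_X(t) = (1 - e^(-t))/t
dM/dt = (t - e^(t) + 1)*e^(-t)/t^2
d^2M/dt^2 = (-t^2 - 2*t + 2*e^(t) - 2)*e^(-t)/t^3
d^3M/dt^3 = (t^3 + 3*t^2 + 6*t - 6*e^(t) + 6)*e^(-t)/t^4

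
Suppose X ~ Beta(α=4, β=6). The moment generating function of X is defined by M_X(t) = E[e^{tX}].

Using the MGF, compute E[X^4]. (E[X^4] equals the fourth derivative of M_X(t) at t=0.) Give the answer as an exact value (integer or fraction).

M_X(t) = ₁F₁(4; 10; t)
M′(t) = 2*₁F₁(5; 11; t)/5
M′′(t) = 2*₁F₁(6; 12; t)/11
M′′′(t) = ₁F₁(7; 13; t)/11
M′′′′(t) = 7*₁F₁(8; 14; t)/143

E[X^4] = M′′′′(0) = 7/143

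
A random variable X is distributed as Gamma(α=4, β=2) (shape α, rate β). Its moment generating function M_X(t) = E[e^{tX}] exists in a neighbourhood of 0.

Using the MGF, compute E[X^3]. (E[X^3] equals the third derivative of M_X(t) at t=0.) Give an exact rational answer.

E[X^3] = D^3[M](0) = 15

M_X(t) = 16/(2 - t)^4
D^3[M](t) = -1920/(t^7 - 14*t^6 + 84*t^5 - 280*t^4 + 560*t^3 - 672*t^2 + 448*t - 128)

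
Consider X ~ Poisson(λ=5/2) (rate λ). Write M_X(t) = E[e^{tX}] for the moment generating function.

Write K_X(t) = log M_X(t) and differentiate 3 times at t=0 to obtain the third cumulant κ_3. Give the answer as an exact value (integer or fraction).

M_X(t) = e^(5*e^(t)/2 - 5/2)
K_X(t) = log M_X(t) = 5*e^(t)/2 - 5/2
K^(3)(t) = 5*e^(t)/2

κ_3 = K^(3)(0) = 5/2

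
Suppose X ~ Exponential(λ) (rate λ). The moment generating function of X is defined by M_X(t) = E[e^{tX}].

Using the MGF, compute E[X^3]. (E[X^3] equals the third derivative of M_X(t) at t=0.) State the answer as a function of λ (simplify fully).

M_X(t) = λ/(λ - t)
M′(t) = λ/(λ^2 - 2*λ*t + t^2)
M′′(t) = -2*λ/(-λ^3 + 3*λ^2*t - 3*λ*t^2 + t^3)
M′′′(t) = 6*λ/(λ^4 - 4*λ^3*t + 6*λ^2*t^2 - 4*λ*t^3 + t^4)

E[X^3] = M′′′(0) = 6/λ^3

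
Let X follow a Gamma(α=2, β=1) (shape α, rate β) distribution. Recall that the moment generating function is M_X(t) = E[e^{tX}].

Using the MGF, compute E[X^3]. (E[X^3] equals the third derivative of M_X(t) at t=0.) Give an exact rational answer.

E[X^3] = M′′′(0) = 24

M_X(t) = (1 - t)^(-2)
M′(t) = -2/(t^3 - 3*t^2 + 3*t - 1)
M′′(t) = 6/(t^4 - 4*t^3 + 6*t^2 - 4*t + 1)
M′′′(t) = -24/(t^5 - 5*t^4 + 10*t^3 - 10*t^2 + 5*t - 1)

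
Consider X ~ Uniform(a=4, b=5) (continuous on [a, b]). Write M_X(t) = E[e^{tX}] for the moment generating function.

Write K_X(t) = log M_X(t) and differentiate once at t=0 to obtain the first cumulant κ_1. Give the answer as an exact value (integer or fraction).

κ_1 = K^(1)(0) = 9/2

M_X(t) = (e^(5*t) - e^(4*t))/t
K_X(t) = log M_X(t) = -log(t) + log(e^(5*t) - e^(4*t))
K^(1)(t) = (5*t*e^(t) - 4*t - e^(t) + 1)/(t*e^(t) - t)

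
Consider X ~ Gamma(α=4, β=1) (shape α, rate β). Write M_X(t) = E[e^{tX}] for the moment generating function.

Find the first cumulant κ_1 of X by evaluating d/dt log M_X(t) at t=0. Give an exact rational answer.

κ_1 = dK/dt |_{t=0} = 4

M_X(t) = (1 - t)^(-4)
K_X(t) = log M_X(t) = -4*log(1 - t)
dK/dt = -4/(t - 1)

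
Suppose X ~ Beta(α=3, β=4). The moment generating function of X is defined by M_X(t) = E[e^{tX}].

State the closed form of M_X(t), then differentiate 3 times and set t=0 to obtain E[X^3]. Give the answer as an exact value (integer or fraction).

M_X(t) = ₁F₁(3; 7; t)
M^(3)(t) = 5*₁F₁(6; 10; t)/42

E[X^3] = M^(3)(0) = 5/42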